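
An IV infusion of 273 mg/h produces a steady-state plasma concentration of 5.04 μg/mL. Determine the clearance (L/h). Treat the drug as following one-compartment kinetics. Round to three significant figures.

At steady state, infusion rate = CL × Css, so CL = rate / Css.
CL = 273 / 5.04 = 54.17 L/h

54.2 L/h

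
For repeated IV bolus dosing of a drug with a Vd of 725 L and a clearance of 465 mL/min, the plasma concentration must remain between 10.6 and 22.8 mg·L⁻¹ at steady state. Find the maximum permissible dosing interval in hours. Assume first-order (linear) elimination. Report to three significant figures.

19.9 h

CL = 465 mL/min × 60/1000 = 27.90 L/h
k = CL / Vd = 27.90 / 725.0 = 0.03848 h⁻¹
Between IV bolus doses, concentration decays as C = C₀·e^(−kτ), so C_peak/C_trough = e^(kτ).
τ_max = ln(C_peak/C_trough) / k = ln(22.8/10.6) / 0.03848 = 0.7659 / 0.03848 = 19.90 h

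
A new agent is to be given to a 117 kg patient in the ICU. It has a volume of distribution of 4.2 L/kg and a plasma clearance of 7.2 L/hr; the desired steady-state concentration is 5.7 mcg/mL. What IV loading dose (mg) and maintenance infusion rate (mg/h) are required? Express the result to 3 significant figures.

Vd(total) = 117 kg × 4.2 L/kg = 491.4 L
Loading dose = Vd × C = 491.4 × 5.7 = 2801 mg
Maintenance: replace elimination → rate = CL × Css = 7.200 × 5.7 = 41.04 mg/h

(a) 2800 mg; (b) 41.0 mg/h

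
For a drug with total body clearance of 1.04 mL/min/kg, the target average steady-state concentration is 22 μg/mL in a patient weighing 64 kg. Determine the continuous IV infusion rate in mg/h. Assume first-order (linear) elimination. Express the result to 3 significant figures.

87.9 mg/h

CL = 1.04 mL/min/kg × 64 kg = 66.56 mL/min = 66.56 × 60/1000 = 3.994 L/h
At steady state, infusion rate equals elimination rate: rate in = CL × Css.
Infusion rate = CL · Css = 3.994 L/h × 22 mg/L = 87.87 mg/h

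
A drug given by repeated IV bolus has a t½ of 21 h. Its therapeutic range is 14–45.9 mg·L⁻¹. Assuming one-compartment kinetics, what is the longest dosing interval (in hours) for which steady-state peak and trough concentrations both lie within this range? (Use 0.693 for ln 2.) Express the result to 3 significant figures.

k = 0.693 / t½ = 0.693 / 21 = 0.03300 h⁻¹
Between IV bolus doses, concentration decays as C = C₀·e^(−kτ), so C_peak/C_trough = e^(kτ).
τ_max = ln(C_peak/C_trough) / k = ln(45.9/14) / 0.03300 = 1.187 / 0.03300 = 35.97 h

36.0 h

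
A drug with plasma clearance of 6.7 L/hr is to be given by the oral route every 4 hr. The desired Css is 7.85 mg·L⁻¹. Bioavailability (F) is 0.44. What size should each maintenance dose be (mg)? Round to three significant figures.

D = CL × Css × τ / F = 6.700 × 7.85 × 4 / 0.44 = 478.1 mg

478 mg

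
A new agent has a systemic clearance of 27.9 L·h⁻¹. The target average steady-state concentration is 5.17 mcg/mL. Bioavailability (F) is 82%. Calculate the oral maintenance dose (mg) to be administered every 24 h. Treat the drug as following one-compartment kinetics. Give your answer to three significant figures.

D = CL × Css × τ / F = 27.90 × 5.17 × 24 / 0.82 = 4222 mg

4220 mg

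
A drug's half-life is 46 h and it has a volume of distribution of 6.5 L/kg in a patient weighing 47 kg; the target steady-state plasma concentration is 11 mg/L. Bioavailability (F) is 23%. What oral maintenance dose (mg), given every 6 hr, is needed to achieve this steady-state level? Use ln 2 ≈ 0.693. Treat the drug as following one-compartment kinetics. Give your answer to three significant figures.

1320 mg

Vd = 6.5 L/kg × 47 kg = 305.5 L
CL = ln 2 · Vd / t½ = 0.693 × 305.5 / 46 = 4.602 L/h
D = CL × Css × τ / F = 4.602 × 11 × 6 / 0.23 = 1321 mg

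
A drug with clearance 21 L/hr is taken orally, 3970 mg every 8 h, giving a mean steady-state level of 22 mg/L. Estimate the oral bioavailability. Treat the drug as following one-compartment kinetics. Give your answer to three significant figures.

0.931

F·D/τ = CL·Css at steady state → F = CL·Css·τ / D.
F = 21 × 22 × 8 / 3970 = 0.931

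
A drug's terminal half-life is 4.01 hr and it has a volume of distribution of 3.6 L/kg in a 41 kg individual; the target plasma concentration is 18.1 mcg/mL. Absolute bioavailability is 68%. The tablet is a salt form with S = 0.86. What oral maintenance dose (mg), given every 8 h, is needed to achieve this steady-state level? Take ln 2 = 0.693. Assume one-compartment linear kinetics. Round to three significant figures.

Total Vd = 3.6 × 41 = 147.6 L
CL = ln 2 · Vd / t½ = 0.693 × 147.6 / 4.01 = 25.51 L/h
D = CL × Css × τ / F / S = 25.51 × 18.1 × 8 / 0.68 / 0.86 = 6316 mg

6320 mg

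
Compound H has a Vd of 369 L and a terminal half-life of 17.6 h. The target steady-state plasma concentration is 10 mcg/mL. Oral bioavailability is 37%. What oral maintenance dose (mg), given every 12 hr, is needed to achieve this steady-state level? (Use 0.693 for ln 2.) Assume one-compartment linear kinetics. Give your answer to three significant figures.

CL = 0.693 × Vd / t½ = 0.693 × 369.0 / 17.6 = 14.53 L/h
D = CL × Css × τ / F = 14.53 × 10 × 12 / 0.37 = 4712 mg

4710 mg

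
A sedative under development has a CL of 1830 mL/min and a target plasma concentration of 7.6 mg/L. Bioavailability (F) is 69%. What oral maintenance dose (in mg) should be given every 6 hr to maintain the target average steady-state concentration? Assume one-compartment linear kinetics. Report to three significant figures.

CL = 1830 mL/min × 60/1000 = 109.8 L/h
D = CL × Css × τ / F = 109.8 × 7.6 × 6 / 0.69 = 7256 mg

7260 mg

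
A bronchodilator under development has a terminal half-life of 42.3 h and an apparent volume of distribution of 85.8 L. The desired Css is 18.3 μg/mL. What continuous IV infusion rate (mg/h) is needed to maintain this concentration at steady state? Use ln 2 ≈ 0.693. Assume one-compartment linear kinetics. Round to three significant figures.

25.7 mg/h

k = 0.693/42.3 = 0.01638 h⁻¹, so CL = k·Vd = 0.01638 × 85.80 = 1.405 L/h
Infusion rate = CL × Css = 1.405 × 18.3 = 25.71 mg/h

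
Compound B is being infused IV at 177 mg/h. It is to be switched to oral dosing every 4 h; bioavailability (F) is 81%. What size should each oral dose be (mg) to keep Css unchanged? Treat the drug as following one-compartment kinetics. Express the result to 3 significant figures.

874 mg

To maintain the same Css, the systemic dosing rate must be unchanged: F·D/τ = infusion rate.
D = rate × τ / F = 177 × 4 / 0.81 = 874.1 mg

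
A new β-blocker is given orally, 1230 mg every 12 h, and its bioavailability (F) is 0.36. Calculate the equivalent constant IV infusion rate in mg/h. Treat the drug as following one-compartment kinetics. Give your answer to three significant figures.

Equivalent systemic input: infusion rate = F·D/τ.
Rate = 0.36 × 1230 / 12 = 36.90 mg/h

36.9 mg/h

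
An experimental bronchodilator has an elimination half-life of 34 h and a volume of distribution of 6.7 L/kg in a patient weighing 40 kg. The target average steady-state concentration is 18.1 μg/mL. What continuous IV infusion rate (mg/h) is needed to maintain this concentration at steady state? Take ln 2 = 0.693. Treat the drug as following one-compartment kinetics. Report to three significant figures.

Vd(total) = 40 kg × 6.7 L/kg = 268.0 L
k = 0.693/34 = 0.02038 h⁻¹, so CL = k·Vd = 0.02038 × 268.0 = 5.462 L/h
Infusion rate = CL × Css = 5.462 × 18.1 = 98.86 mg/h

98.9 mg/h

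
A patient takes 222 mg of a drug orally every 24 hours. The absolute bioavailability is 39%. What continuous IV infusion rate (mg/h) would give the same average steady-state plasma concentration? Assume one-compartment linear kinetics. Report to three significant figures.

3.61 mg/h

Equivalent systemic input: infusion rate = F·D/τ.
Rate = 0.39 × 222 / 24 = 3.608 mg/h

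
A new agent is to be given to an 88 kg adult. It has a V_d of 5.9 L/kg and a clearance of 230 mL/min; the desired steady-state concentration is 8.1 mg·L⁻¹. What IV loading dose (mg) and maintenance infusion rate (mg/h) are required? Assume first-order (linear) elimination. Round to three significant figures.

(a) 4210 mg; (b) 112 mg/h

Vd = 5.9 L/kg × 88 kg = 519.2 L
Loading: fill Vd to C_target → 519.2 L × 8.1 mg/L = 4206 mg
Convert clearance: 230 mL/min × 60 min/h ÷ 1000 mL/L = 13.80 L/h
Maintenance infusion rate = CL × Css = 13.80 × 8.1 = 111.8 mg/h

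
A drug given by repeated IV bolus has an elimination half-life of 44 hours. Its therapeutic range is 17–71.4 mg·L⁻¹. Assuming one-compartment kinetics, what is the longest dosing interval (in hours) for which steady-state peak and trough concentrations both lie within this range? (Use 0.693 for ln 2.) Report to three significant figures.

91.1 h

k = 0.693 / t½ = 0.693 / 44 = 0.01575 h⁻¹
Between IV bolus doses, concentration decays as C = C₀·e^(−kτ), so C_peak/C_trough = e^(kτ).
τ_max = ln(C_peak/C_trough) / k = ln(71.4/17) / 0.01575 = 1.435 / 0.01575 = 91.11 h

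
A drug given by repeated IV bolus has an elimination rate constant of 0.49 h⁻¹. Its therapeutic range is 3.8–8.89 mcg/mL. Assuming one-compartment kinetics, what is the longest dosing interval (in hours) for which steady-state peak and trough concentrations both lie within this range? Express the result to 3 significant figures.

1.73 h

Between IV bolus doses, concentration decays as C = C₀·e^(−kτ), so C_peak/C_trough = e^(kτ).
τ_max = ln(C_peak/C_trough) / k = ln(8.89/3.8) / 0.4900 = 0.8499 / 0.4900 = 1.734 h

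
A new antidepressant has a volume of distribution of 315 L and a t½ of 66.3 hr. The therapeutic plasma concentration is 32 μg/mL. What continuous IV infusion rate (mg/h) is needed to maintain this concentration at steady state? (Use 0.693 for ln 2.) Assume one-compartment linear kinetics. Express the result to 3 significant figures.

k = 0.693/66.3 = 0.01045 h⁻¹, so CL = k·Vd = 0.01045 × 315.0 = 3.292 L/h
Infusion rate = CL × Css = 3.292 × 32 = 105.3 mg/h

105 mg/h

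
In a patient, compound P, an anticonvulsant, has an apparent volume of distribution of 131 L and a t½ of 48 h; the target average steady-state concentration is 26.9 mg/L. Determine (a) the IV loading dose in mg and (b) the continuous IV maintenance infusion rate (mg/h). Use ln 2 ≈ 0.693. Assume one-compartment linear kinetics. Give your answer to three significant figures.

(a) 3520 mg; (b) 50.9 mg/h

LD = Vd × C = 131.0 × 26.9 = 3524 mg
CL = 0.693 × Vd / t½ = 0.693 × 131.0 / 48 = 1.891 L/h
Infusion rate = CL × Css = 1.891 × 26.9 = 50.87 mg/h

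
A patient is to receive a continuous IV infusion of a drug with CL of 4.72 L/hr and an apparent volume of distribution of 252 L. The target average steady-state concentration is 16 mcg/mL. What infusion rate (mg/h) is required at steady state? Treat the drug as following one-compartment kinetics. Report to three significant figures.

Maintenance depends on clearance, not Vd — rate in must match rate out.
Infusion rate = CL · Css = 4.720 L/h × 16 mg/L = 75.52 mg/h

75.5 mg/h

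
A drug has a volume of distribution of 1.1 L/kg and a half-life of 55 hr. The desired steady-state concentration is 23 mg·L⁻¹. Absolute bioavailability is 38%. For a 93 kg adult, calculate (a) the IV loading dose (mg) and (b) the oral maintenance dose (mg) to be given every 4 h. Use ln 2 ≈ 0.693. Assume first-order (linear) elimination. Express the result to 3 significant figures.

(a) 2350 mg; (b) 312 mg

Vd(total) = 93 kg × 1.1 L/kg = 102.3 L
LD = Vd × C = 102.3 × 23 = 2353 mg
CL = 0.693 × Vd / t½ = 0.693 × 102.3 / 55 = 1.289 L/h
D = CL × Css × τ / F = 1.289 × 23 × 4 / 0.38 = 312.1 mg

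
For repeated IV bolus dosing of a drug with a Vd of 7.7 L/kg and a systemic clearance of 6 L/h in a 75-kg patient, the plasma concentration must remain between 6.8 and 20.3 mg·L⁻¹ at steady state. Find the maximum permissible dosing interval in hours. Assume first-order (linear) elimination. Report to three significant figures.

105 h

Vd = 7.7 L/kg × 75 kg = 577.5 L
k = CL / Vd = 6.000 / 577.5 = 0.01039 h⁻¹
Between IV bolus doses, concentration decays as C = C₀·e^(−kτ), so C_peak/C_trough = e^(kτ).
τ_max = ln(C_peak/C_trough) / k = ln(20.3/6.8) / 0.01039 = 1.094 / 0.01039 = 105.3 h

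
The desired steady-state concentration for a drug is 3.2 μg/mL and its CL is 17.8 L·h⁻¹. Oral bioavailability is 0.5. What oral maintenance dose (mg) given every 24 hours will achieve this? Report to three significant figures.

2730 mg

D = CL × Css × τ / F = 17.80 × 3.2 × 24 / 0.5 = 2734 mg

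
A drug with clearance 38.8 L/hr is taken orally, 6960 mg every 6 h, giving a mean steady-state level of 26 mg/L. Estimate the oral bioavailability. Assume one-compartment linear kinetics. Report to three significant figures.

0.870

F·D/τ = CL·Css at steady state → F = CL·Css·τ / D.
F = 38.8 × 26 × 6 / 6960 = 0.870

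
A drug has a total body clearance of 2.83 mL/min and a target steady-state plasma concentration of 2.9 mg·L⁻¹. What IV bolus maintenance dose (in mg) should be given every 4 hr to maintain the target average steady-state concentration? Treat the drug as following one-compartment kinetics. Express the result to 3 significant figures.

1.97 mg

Convert clearance: 2.83 mL/min × 60 min/h ÷ 1000 mL/L = 0.1698 L/h
At steady state, dose per interval replaces the amount cleared in that interval: D/τ = CL·Css.
D = CL × Css × τ = 0.1698 × 2.9 × 4 = 1.970 mg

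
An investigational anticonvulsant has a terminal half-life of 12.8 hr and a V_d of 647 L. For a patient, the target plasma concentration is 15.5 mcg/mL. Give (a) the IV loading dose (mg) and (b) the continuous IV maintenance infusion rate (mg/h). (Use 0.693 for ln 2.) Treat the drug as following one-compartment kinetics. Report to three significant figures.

LD = Vd × C = 647.0 × 15.5 = 10030 mg
CL = 0.693 × Vd / t½ = 0.693 × 647.0 / 12.8 = 35.03 L/h
Infusion rate = CL × Css = 35.03 × 15.5 = 543.0 mg/h

(a) 10000 mg; (b) 543 mg/h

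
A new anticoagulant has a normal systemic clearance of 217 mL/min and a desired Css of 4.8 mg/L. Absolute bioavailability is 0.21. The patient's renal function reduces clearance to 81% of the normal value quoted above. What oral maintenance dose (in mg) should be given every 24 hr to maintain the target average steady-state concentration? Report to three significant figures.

5790 mg

CL = 217 mL/min × 60/1000 = 13.02 L/h
Patient clearance = 0.81 × 13.02 = 10.55 L/h
D = CL × Css × τ / F = 10.55 × 4.8 × 24 / 0.21 = 5787 mg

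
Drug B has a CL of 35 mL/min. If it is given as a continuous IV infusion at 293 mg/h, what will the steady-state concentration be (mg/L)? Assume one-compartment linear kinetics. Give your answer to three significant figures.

140 mg/L

CL = 35 mL/min = 35 × 0.06 = 2.100 L/h
Css = rate / CL = 293 / 2.100 = 139.5 mg/L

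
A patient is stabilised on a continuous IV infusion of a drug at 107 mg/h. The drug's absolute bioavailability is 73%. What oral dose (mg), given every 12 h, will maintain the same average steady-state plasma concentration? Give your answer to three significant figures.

1760 mg

To maintain the same Css, the systemic dosing rate must be unchanged: F·D/τ = infusion rate.
D = rate × τ / F = 107 × 12 / 0.73 = 1759 mg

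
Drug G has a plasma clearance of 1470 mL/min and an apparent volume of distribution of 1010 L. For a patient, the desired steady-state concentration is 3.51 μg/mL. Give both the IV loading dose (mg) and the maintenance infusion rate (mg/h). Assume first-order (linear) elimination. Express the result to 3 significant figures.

(a) 3550 mg; (b) 310 mg/h

Loading: fill Vd to C_target → 1010 L × 3.51 mg/L = 3545 mg
CL = 1470 mL/min = 1470 × 0.06 = 88.20 L/h
Maintenance: replace elimination → rate = CL × Css = 88.20 × 3.51 = 309.6 mg/h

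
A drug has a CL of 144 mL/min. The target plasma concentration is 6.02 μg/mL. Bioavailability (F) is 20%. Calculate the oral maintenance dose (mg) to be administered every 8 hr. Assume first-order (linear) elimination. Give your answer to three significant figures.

CL = 144 mL/min × 60/1000 = 8.640 L/h
D = CL × Css × τ / F = 8.640 × 6.02 × 8 / 0.2 = 2081 mg

2080 mg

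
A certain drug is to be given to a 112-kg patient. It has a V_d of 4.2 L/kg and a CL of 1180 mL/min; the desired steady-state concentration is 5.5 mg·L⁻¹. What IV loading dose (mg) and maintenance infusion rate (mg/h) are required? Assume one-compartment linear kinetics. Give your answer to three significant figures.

(a) 2590 mg; (b) 389 mg/h

Vd = 4.2 L/kg × 112 kg = 470.4 L
Loading dose = Vd × C = 470.4 × 5.5 = 2587 mg
CL = 1180 mL/min × 60/1000 = 70.80 L/h
Maintenance: replace elimination → rate = CL × Css = 70.80 × 5.5 = 389.4 mg/h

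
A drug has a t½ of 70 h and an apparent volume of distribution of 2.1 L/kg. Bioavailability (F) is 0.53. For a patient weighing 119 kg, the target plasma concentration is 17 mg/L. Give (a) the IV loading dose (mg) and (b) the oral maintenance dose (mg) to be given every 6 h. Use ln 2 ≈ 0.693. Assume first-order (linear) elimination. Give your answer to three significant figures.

Total Vd = 2.1 × 119 = 249.9 L
LD = Vd × C = 249.9 × 17 = 4248 mg
CL = 0.693 × Vd / t½ = 0.693 × 249.9 / 70 = 2.474 L/h
D = CL × Css × τ / F = 2.474 × 17 × 6 / 0.53 = 476.1 mg

(a) 4250 mg; (b) 476 mg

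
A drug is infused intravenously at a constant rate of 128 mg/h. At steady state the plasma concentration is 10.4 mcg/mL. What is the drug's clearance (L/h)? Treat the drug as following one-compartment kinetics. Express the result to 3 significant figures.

At steady state, infusion rate = CL × Css, so CL = rate / Css.
CL = 128 / 10.4 = 12.31 L/h

12.3 L/h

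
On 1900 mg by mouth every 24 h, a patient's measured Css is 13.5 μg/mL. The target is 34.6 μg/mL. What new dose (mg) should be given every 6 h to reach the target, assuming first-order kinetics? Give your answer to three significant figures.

With linear kinetics, Css is proportional to dose rate (D/τ) at fixed clearance.
D₂ = D₁ × (Css,target / Css,current) × (τ₂/τ₁) = 1900 × (34.6/13.5) × (6/24) = 1217 mg

1220 mg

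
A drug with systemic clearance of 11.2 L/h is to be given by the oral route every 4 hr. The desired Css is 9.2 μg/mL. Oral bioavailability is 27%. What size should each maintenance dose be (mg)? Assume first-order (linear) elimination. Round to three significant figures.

1530 mg

At steady state, dose per interval replaces the amount cleared in that interval: F·D/τ = CL·Css.
D = CL × Css × τ / F = 11.20 × 9.2 × 4 / 0.27 = 1527 mg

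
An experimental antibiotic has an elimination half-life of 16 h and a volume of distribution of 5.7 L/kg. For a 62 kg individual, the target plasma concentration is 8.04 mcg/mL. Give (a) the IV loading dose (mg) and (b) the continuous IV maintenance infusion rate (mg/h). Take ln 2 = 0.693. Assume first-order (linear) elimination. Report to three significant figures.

Vd = 5.7 L/kg × 62 kg = 353.4 L
LD = Vd × C = 353.4 × 8.04 = 2841 mg
CL = 0.693 × Vd / t½ = 0.693 × 353.4 / 16 = 15.31 L/h
Infusion rate = CL × Css = 15.31 × 8.04 = 123.1 mg/h

(a) 2840 mg; (b) 123 mg/h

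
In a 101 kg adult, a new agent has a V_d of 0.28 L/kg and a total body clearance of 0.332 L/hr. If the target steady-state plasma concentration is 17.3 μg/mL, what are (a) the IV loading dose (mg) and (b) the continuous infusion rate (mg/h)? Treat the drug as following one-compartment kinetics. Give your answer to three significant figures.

(a) 489 mg; (b) 5.74 mg/h

Vd = 0.28 L/kg × 101 kg = 28.28 L
LD = Vd · C_target = 28.28 × 17.3 = 489.2 mg
Infusion rate = 0.3320 L/h × 17.3 mg/L = 5.744 mg/h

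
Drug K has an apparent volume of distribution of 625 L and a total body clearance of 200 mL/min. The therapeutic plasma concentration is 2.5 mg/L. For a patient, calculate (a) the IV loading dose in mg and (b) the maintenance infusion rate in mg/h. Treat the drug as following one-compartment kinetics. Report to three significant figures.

(a) 1560 mg; (b) 30.0 mg/h

Loading: fill Vd to C_target → 625.0 L × 2.5 mg/L = 1563 mg
Convert clearance: 200 mL/min × 60 min/h ÷ 1000 mL/L = 12.00 L/h
Maintenance infusion rate = CL × Css = 12.00 × 2.5 = 30.00 mg/h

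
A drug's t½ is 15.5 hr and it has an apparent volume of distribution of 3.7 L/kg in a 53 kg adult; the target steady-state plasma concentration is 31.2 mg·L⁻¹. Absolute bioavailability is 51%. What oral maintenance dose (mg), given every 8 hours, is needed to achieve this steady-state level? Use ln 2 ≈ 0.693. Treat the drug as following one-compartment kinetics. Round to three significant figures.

Vd = 3.7 L/kg × 53 kg = 196.1 L
CL = 0.693 × Vd / t½ = 0.693 × 196.1 / 15.5 = 8.768 L/h
D = CL × Css × τ / F = 8.768 × 31.2 × 8 / 0.51 = 4291 mg

4290 mg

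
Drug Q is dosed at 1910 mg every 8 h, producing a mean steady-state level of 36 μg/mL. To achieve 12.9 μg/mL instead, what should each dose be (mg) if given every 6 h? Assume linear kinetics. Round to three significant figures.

For first-order elimination, Css ∝ F·D/(CL·τ); F and CL are unchanged, so Css ∝ D/τ.
D₂ = D₁ × (Css,target / Css,current) × (τ₂/τ₁) = 1910 × (12.9/36) × (6/8) = 513.3 mg

513 mg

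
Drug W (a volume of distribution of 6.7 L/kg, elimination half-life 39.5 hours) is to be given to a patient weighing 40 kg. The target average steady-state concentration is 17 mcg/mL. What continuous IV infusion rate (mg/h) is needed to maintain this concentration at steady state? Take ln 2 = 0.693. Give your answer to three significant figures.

Vd(total) = 40 kg × 6.7 L/kg = 268.0 L
CL = 0.693 × Vd / t½ = 0.693 × 268.0 / 39.5 = 4.702 L/h
Infusion rate = CL × Css = 4.702 × 17 = 79.93 mg/h

79.9 mg/h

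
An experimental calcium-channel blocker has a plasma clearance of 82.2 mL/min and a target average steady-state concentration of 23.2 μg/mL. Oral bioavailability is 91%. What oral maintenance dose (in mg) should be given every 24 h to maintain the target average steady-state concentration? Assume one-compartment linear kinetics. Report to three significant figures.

3020 mg

CL = 82.2 mL/min = 82.2 × 0.06 = 4.932 L/h
D = CL × Css × τ / F = 4.932 × 23.2 × 24 / 0.91 = 3018 mg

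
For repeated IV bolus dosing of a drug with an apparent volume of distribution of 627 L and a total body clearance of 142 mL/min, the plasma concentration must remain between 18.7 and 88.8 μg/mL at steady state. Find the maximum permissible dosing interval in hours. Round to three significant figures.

CL = 142 mL/min = 142 × 0.06 = 8.520 L/h
k = CL / Vd = 8.520 / 627.0 = 0.01359 h⁻¹
Between IV bolus doses, concentration decays as C = C₀·e^(−kτ), so C_peak/C_trough = e^(kτ).
τ_max = ln(C_peak/C_trough) / k = ln(88.8/18.7) / 0.01359 = 1.558 / 0.01359 = 114.6 h

115 h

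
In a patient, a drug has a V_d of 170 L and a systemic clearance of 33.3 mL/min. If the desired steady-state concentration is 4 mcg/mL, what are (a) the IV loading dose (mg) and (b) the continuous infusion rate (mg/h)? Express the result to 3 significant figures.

LD = Vd · C_target = 170.0 × 4 = 680.0 mg
CL = 33.3 mL/min = 33.3 × 0.06 = 1.998 L/h
Maintenance infusion rate = CL × Css = 1.998 × 4 = 7.992 mg/h

(a) 680 mg; (b) 7.99 mg/h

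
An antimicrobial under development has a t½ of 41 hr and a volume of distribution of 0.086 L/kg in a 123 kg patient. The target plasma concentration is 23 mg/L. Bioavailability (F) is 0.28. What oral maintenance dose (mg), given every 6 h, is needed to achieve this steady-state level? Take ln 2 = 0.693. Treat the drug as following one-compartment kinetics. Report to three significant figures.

88.1 mg

Vd = 0.086 L/kg × 123 kg = 10.58 L
CL = ln 2 · Vd / t½ = 0.693 × 10.58 / 41 = 0.1788 L/h
D = CL × Css × τ / F = 0.1788 × 23 × 6 / 0.28 = 88.12 mg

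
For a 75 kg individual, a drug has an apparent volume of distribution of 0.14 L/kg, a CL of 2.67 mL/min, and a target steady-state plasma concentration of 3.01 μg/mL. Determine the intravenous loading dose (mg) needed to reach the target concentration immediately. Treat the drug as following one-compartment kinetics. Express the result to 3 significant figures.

31.6 mg

Vd(total) = 75 kg × 0.14 L/kg = 10.50 L
LD = Vd × C = 10.50 × 3.010 = 31.61 mg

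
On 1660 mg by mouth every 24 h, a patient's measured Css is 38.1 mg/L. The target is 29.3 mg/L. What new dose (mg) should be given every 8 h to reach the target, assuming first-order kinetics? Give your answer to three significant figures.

426 mg

For first-order elimination, Css ∝ F·D/(CL·τ); F and CL are unchanged, so Css ∝ D/τ.
D₂ = D₁ × (Css,target / Css,current) × (τ₂/τ₁) = 1660 × (29.3/38.1) × (8/24) = 425.5 mg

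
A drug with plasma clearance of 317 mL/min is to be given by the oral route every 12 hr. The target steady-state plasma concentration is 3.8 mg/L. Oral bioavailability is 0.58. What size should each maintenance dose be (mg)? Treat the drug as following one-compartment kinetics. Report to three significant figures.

CL = 317 mL/min = 317 × 0.06 = 19.02 L/h
At steady state, dose per interval replaces the amount cleared in that interval: F·D/τ = CL·Css.
D = CL × Css × τ / F = 19.02 × 3.8 × 12 / 0.58 = 1495 mg

1500 mg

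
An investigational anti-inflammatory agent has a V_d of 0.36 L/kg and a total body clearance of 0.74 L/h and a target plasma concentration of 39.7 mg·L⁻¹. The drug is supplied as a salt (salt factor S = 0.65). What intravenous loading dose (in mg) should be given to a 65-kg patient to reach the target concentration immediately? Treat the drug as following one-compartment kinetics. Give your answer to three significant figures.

Total Vd = 0.36 × 65 = 23.40 L
LD = Vd × C / S = 23.40 × 39.70 / 0.65 = 1429 mg

1430 mg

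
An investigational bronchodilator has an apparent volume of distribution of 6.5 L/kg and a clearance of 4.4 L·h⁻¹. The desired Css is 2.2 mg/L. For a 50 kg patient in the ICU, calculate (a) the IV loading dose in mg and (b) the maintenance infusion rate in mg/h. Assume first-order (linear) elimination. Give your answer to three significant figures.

Vd = 6.5 L/kg × 50 kg = 325.0 L
Loading: fill Vd to C_target → 325.0 L × 2.2 mg/L = 715.0 mg
Maintenance infusion rate = CL × Css = 4.400 × 2.2 = 9.680 mg/h

(a) 715 mg; (b) 9.68 mg/h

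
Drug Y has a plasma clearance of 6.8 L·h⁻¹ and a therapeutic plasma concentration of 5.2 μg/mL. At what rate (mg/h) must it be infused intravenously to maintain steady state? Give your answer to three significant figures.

At steady state, infusion rate equals elimination rate: rate in = CL × Css.
Infusion rate = CL · Css = 6.800 L/h × 5.2 mg/L = 35.36 mg/h

35.4 mg/h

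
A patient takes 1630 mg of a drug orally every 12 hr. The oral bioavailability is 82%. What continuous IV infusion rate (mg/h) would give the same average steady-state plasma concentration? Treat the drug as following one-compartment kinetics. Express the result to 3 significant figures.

Equivalent systemic input: infusion rate = F·D/τ.
Rate = 0.82 × 1630 / 12 = 111.4 mg/h

111 mg/h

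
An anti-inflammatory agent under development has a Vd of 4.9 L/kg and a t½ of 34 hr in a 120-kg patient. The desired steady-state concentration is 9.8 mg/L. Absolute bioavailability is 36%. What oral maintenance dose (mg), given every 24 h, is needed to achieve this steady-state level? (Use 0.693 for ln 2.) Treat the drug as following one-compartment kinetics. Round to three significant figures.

Vd = 4.9 L/kg × 120 kg = 588.0 L
CL = 0.693 × Vd / t½ = 0.693 × 588.0 / 34 = 11.98 L/h
D = CL × Css × τ / F = 11.98 × 9.8 × 24 / 0.36 = 7827 mg

7830 mg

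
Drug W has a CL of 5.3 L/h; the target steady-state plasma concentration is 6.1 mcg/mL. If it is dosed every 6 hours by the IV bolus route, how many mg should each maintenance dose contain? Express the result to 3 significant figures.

194 mg

D = CL × Css × τ = 5.300 × 6.1 × 6 = 194.0 mg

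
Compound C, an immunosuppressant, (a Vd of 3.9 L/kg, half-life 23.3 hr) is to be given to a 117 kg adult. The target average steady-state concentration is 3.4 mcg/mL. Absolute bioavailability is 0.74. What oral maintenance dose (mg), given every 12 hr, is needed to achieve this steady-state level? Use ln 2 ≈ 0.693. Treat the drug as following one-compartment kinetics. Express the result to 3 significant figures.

Vd = 3.9 L/kg × 117 kg = 456.3 L
k = 0.693/23.3 = 0.02974 h⁻¹, so CL = k·Vd = 0.02974 × 456.3 = 13.57 L/h
D = CL × Css × τ / F = 13.57 × 3.4 × 12 / 0.74 = 748.2 mg

748 mg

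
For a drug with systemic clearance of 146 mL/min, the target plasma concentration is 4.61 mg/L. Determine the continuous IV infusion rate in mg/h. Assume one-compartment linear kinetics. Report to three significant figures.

40.4 mg/h

Convert clearance: 146 mL/min × 60 min/h ÷ 1000 mL/L = 8.760 L/h
Infusion rate = CL · Css = 8.760 L/h × 4.61 mg/L = 40.38 mg/h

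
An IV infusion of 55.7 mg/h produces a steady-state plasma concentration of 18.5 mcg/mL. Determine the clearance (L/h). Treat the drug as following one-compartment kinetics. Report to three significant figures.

3.01 L/h

At steady state, infusion rate = CL × Css, so CL = rate / Css.
CL = 55.7 / 18.5 = 3.011 L/h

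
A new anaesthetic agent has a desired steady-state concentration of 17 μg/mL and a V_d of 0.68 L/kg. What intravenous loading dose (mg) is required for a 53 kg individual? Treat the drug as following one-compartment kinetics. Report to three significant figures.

Vd(total) = 53 kg × 0.68 L/kg = 36.04 L
LD = Vd × C = 36.04 × 17.00 = 612.7 mg

613 mg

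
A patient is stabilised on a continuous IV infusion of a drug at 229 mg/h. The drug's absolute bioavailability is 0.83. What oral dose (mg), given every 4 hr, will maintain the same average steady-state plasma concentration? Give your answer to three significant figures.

To maintain the same Css, the systemic dosing rate must be unchanged: F·D/τ = infusion rate.
D = rate × τ / F = 229 × 4 / 0.83 = 1104 mg

1100 mg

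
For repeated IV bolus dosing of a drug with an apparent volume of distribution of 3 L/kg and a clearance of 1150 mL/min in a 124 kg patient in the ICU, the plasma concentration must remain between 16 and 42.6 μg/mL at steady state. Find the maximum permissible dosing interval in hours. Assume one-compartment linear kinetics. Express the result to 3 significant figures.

5.28 h

Vd = 3 L/kg × 124 kg = 372.0 L
Convert clearance: 1150 mL/min × 60 min/h ÷ 1000 mL/L = 69.00 L/h
k = CL / Vd = 69.00 / 372.0 = 0.1855 h⁻¹
Between IV bolus doses, concentration decays as C = C₀·e^(−kτ), so C_peak/C_trough = e^(kτ).
τ_max = ln(C_peak/C_trough) / k = ln(42.6/16) / 0.1855 = 0.9793 / 0.1855 = 5.279 h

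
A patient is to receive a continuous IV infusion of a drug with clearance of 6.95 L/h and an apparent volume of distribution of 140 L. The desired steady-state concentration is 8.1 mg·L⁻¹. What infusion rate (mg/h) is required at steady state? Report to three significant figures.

56.3 mg/h

At steady state, infusion rate equals elimination rate: rate in = CL × Css.
R₀ = 6.950 × 8.1 = 56.30 mg/h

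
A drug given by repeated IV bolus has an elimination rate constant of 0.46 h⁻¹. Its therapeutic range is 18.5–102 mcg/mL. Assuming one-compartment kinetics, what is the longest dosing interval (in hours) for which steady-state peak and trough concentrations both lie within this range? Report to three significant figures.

3.71 h

Between IV bolus doses, concentration decays as C = C₀·e^(−kτ), so C_peak/C_trough = e^(kτ).
τ_max = ln(C_peak/C_trough) / k = ln(102/18.5) / 0.4600 = 1.707 / 0.4600 = 3.711 h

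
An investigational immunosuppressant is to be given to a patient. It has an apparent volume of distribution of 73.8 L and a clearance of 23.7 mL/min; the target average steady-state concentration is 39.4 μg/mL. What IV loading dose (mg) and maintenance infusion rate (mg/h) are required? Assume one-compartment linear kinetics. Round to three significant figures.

(a) 2910 mg; (b) 56.0 mg/h

Loading: fill Vd to C_target → 73.80 L × 39.4 mg/L = 2908 mg
CL = 23.7 mL/min × 60/1000 = 1.422 L/h
Maintenance: replace elimination → rate = CL × Css = 1.422 × 39.4 = 56.03 mg/h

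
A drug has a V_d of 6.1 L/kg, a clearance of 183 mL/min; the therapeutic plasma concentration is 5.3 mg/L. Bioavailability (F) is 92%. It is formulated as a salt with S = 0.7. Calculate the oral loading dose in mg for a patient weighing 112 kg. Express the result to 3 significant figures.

5620 mg

Total Vd = 6.1 × 112 = 683.2 L
LD = Vd × C / F / S = 683.2 × 5.300 / 0.92 / 0.7 = 5623 mg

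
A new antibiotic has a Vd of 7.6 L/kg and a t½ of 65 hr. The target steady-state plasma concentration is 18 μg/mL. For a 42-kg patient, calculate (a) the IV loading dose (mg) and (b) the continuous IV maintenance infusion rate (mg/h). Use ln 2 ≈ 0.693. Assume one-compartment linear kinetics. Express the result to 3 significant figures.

Total Vd = 7.6 × 42 = 319.2 L
LD = Vd × C = 319.2 × 18 = 5746 mg
CL = 0.693 × Vd / t½ = 0.693 × 319.2 / 65 = 3.403 L/h
Infusion rate = CL × Css = 3.403 × 18 = 61.25 mg/h

(a) 5750 mg; (b) 61.3 mg/h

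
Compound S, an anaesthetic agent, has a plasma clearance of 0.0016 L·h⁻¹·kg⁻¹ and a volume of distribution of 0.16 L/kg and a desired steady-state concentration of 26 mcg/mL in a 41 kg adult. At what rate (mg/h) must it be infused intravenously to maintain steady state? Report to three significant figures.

CL = 0.0016 L·h⁻¹·kg⁻¹ × 41 kg = 0.06560 L/h
Maintenance depends on clearance, not Vd — rate in must match rate out.
R₀ = 0.06560 × 26 = 1.706 mg/h

1.71 mg/h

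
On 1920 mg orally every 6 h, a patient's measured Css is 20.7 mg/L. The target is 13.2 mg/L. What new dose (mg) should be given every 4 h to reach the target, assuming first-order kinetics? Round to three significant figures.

816 mg

For first-order elimination, Css ∝ F·D/(CL·τ); F and CL are unchanged, so Css ∝ D/τ.
D₂ = D₁ × (Css,target / Css,current) × (τ₂/τ₁) = 1920 × (13.2/20.7) × (4/6) = 816.2 mg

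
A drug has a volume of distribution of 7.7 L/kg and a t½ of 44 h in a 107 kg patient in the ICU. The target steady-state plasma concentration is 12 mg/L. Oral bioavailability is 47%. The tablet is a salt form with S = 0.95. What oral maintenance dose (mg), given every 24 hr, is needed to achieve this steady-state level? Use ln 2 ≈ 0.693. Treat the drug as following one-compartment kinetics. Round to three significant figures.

Total Vd = 7.7 × 107 = 823.9 L
k = 0.693/44 = 0.01575 h⁻¹, so CL = k·Vd = 0.01575 × 823.9 = 12.98 L/h
D = CL × Css × τ / F / S = 12.98 × 12 × 24 / 0.47 / 0.95 = 8372 mg

8370 mg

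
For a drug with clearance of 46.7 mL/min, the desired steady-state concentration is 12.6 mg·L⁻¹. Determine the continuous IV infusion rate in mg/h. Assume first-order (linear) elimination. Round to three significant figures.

Convert clearance: 46.7 mL/min × 60 min/h ÷ 1000 mL/L = 2.802 L/h
R₀ = 2.802 × 12.6 = 35.31 mg/h

35.3 mg/h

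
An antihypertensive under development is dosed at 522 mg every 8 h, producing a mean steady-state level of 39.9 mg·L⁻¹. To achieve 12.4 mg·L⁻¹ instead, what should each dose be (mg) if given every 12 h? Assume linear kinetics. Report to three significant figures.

243 mg

With linear kinetics, Css is proportional to dose rate (D/τ) at fixed clearance.
D₂ = D₁ × (Css,target / Css,current) × (τ₂/τ₁) = 522 × (12.4/39.9) × (12/8) = 243.3 mg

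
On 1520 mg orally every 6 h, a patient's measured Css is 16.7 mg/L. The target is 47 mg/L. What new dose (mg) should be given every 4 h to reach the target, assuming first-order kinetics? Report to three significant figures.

For first-order elimination, Css ∝ F·D/(CL·τ); F and CL are unchanged, so Css ∝ D/τ.
D₂ = D₁ × (Css,target / Css,current) × (τ₂/τ₁) = 1520 × (47/16.7) × (4/6) = 2852 mg

2850 mg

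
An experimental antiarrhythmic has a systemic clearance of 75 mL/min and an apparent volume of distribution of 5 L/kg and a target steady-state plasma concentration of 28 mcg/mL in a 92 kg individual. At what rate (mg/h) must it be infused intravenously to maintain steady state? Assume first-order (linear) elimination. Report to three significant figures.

CL = 75 mL/min = 75 × 0.06 = 4.500 L/h
Vd does not affect the maintenance rate; only clearance governs steady-state input.
R₀ = 4.500 × 28 = 126.0 mg/h

126 mg/h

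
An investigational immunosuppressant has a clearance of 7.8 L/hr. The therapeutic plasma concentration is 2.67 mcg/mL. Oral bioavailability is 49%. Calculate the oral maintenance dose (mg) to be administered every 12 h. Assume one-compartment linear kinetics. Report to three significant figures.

510 mg

D = CL × Css × τ / F = 7.800 × 2.67 × 12 / 0.49 = 510.0 mg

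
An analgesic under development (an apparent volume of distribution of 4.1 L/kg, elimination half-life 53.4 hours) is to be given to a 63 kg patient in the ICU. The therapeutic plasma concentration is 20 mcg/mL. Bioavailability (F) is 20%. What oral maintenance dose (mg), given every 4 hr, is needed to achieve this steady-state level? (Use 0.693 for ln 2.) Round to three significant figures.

1340 mg

Vd = 4.1 L/kg × 63 kg = 258.3 L
k = 0.693/53.4 = 0.01298 h⁻¹, so CL = k·Vd = 0.01298 × 258.3 = 3.353 L/h
D = CL × Css × τ / F = 3.353 × 20 × 4 / 0.2 = 1341 mg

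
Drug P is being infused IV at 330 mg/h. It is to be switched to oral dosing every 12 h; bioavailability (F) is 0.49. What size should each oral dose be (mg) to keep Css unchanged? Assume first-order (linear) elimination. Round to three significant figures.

8080 mg

To maintain the same Css, the systemic dosing rate must be unchanged: F·D/τ = infusion rate.
D = rate × τ / F = 330 × 12 / 0.49 = 8082 mg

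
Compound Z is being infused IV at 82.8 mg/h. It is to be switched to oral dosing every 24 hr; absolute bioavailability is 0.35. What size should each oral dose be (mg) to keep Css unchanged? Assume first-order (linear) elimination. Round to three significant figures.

To maintain the same Css, the systemic dosing rate must be unchanged: F·D/τ = infusion rate.
D = rate × τ / F = 82.8 × 24 / 0.35 = 5678 mg

5680 mg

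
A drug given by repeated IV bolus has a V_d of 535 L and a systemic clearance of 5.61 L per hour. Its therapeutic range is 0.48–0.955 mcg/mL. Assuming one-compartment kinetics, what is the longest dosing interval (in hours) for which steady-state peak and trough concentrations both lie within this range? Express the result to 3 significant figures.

k = CL / Vd = 5.610 / 535.0 = 0.01049 h⁻¹
Between IV bolus doses, concentration decays as C = C₀·e^(−kτ), so C_peak/C_trough = e^(kτ).
τ_max = ln(C_peak/C_trough) / k = ln(0.955/0.48) / 0.01049 = 0.6879 / 0.01049 = 65.58 h

65.6 h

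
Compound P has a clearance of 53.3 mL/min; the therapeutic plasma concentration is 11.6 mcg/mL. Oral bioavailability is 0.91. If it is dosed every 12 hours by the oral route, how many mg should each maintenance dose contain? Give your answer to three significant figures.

489 mg

CL = 53.3 mL/min = 53.3 × 0.06 = 3.198 L/h
D = CL × Css × τ / F = 3.198 × 11.6 × 12 / 0.91 = 489.2 mg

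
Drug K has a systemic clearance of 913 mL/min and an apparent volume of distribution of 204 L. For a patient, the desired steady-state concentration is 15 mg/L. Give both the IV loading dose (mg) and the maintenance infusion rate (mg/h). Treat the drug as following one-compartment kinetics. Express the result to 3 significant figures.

(a) 3060 mg; (b) 822 mg/h

Loading dose = Vd × C = 204.0 × 15 = 3060 mg
CL = 913 mL/min × 60/1000 = 54.78 L/h
Maintenance infusion rate = CL × Css = 54.78 × 15 = 821.7 mg/h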